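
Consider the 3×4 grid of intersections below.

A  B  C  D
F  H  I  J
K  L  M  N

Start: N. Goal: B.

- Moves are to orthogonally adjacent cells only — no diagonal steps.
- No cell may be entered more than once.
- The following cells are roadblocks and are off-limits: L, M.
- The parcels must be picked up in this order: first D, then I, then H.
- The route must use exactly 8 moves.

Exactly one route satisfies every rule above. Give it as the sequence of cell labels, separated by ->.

The waypoints must appear in the order D, I, H, with no cell reused.
Route from N: up 2 to D, left 1 to C, down 1 to I, left 2 to F, up 1 to A, right 1 to B — 8 moves in all.
Check: order respected (D at step 2, I at step 4, H at step 5); 8 moves as required.

N -> J -> D -> C -> I -> H -> F -> A -> B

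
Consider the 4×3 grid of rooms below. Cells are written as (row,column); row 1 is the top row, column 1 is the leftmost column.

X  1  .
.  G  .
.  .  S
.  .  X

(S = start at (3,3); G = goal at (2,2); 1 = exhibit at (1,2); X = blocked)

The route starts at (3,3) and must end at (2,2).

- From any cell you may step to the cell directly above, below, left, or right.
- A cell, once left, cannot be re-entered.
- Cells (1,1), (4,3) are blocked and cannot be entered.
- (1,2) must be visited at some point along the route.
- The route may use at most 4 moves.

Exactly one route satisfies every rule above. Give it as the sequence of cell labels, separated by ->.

(3,3) -> (2,3) -> (1,3) -> (1,2) -> (2,2)

The budget equals the shortest possible length, so every move has to be on a shortest route through the required cells.
Route from (3,3): 2× up (reaching (1,3)), left to (1,2), down to (2,2) — 4 moves in all.
Check: all required cells visited; 4 ≤ 4 moves.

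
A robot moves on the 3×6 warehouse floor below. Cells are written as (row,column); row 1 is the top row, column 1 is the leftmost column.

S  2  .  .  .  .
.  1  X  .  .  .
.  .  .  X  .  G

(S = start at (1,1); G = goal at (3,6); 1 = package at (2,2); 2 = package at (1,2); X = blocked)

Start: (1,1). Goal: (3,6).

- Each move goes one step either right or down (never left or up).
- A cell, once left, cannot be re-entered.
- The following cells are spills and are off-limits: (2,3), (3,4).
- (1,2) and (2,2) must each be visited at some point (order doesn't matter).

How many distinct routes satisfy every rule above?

A right/down-only route from (1,1) to (3,6) makes exactly 2 down-moves and 5 right-moves in some order.
With no other constraints that would be C(7,2) = 21 routes.
A monotone route can only reach the required cells in the order (1,2), (2,2), so split there and multiply the segment counts (each segment already excludes blocked cells): (1,1)→(1,2): 1; (1,2)→(2,2): 1; (2,2)→(3,6): 0; product = 0.
No route satisfies every constraint, so the count is 0.

0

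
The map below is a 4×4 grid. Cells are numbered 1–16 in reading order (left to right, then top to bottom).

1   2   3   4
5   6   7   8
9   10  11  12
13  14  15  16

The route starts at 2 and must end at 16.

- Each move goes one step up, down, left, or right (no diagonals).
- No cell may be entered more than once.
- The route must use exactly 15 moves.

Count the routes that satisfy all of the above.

Need simple routes of exactly 15 moves from 2 to 16 (Manhattan distance 5, so 5 moves are spent on a detour and 5 undoing it).
Enumerating: 2 1 5 9 13 14 10 6 7 3 4 8 12 11 15 16 | 2 1 5 9 13 14 15 11 10 6 7 3 4 8 12 16 | 2 1 5 6 10 9 13 14 15 11 7 3 4 8 12 16 | 2 1 5 6 7 3 4 8 12 11 10 9 13 14 15 16.
That gives 4 routes.

4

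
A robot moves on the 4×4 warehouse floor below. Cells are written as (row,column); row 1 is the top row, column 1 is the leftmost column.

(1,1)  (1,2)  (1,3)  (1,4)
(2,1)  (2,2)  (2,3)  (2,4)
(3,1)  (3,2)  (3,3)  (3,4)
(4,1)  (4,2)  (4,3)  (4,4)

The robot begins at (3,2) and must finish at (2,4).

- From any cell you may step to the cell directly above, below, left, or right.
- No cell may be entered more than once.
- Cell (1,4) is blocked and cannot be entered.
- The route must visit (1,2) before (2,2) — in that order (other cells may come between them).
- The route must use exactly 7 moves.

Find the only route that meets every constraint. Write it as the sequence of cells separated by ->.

The waypoints must appear in the order (1,2), (2,2), with no cell reused.
Route from (3,2): left to (3,1), 2× up (reaching (1,1)), right to (1,2), down to (2,2), 2× right (reaching (2,4)) — 7 moves in all.
Check: order respected ((1,2) at step 4, (2,2) at step 5); 7 moves as required.

(3,2) -> (3,1) -> (2,1) -> (1,1) -> (1,2) -> (2,2) -> (2,3) -> (2,4)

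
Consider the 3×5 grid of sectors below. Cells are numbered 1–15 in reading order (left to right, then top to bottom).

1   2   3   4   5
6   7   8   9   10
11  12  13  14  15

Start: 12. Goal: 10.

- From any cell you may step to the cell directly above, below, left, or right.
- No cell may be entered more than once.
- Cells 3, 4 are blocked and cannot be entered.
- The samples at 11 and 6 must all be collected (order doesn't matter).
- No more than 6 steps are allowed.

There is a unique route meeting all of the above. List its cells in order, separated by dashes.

12 - 11 - 6 - 7 - 8 - 9 - 10

The 6-move cap with required stops at 11, 6 leaves no slack for detours.
Route from 12: left to 11, up to 6, 4× right (reaching 10) — 6 moves in all.
Check: all required cells visited; 6 ≤ 6 moves.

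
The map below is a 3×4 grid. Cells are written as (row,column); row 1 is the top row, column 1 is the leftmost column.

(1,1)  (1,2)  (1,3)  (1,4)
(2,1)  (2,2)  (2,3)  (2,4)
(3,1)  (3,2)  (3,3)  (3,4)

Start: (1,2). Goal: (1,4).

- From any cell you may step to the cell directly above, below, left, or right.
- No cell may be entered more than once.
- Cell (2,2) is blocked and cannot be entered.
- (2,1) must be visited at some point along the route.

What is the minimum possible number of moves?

8

Any route passes through (2,1) somewhere between (1,2) and (1,4). Summing Manhattan distances along the two legs ((1,2) → (2,1) → (1,4)) gives a lower bound of 2 + 4 = 6 moves.
The shortest route satisfying every rule uses 8 moves: (1,2) → (1,1) → (2,1) → (3,1) → (3,2) → (3,3) → (2,3) → (1,3) → (1,4).
The bound of 6 isn't tight here; checking systematically, no route of length 6 through 7 satisfies every constraint, so 8 is the minimum.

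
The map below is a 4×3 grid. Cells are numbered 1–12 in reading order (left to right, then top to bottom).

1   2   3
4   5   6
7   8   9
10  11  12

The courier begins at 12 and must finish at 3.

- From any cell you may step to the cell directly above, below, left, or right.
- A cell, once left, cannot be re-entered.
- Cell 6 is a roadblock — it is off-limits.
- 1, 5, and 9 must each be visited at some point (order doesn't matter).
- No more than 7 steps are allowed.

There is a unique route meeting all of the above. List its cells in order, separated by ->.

The budget equals the shortest possible length, so every move has to be on a shortest route through the required cells.
Route from 12: up to 9, left to 8, up to 5, left to 4, up to 1, 2× right (reaching 3) — 7 moves in all.
Check: all required cells visited; 7 ≤ 7 moves.

12 -> 9 -> 8 -> 5 -> 4 -> 1 -> 2 -> 3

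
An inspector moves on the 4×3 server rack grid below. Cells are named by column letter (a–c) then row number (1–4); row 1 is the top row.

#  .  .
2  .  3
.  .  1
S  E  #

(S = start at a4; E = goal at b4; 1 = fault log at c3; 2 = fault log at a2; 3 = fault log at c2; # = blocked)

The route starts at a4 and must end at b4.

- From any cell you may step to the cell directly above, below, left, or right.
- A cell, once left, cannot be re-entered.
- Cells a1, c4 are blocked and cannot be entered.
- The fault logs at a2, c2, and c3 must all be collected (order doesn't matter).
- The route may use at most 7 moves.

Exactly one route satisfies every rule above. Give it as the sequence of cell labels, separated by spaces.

The budget equals the shortest possible length, so every move has to be on a shortest route through the required cells.
Route from a4: up 2 to a2, right 2 to c2, down 1 to c3, left 1 to b3, down 1 to b4 — 7 moves in all.
Check: all required cells visited; 7 ≤ 7 moves.

a4 a3 a2 b2 c2 c3 b3 b4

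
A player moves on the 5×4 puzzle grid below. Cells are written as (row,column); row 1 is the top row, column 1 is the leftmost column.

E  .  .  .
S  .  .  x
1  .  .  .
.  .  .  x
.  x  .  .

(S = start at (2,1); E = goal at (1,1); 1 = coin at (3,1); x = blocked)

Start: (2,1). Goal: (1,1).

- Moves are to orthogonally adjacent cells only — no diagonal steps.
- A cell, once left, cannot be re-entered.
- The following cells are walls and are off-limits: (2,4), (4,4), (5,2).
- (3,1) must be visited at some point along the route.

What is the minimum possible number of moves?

5

Any route passes through (3,1) somewhere between (2,1) and (1,1). Summing Manhattan distances along the two legs ((2,1) → (3,1) → (1,1)) gives a lower bound of 1 + 2 = 3 moves.
The shortest route satisfying every rule uses 5 moves: (2,1) → (3,1) → (3,2) → (2,2) → (1,2) → (1,1).
The bound of 3 isn't tight here; checking systematically, no route of length 3 through 4 satisfies every constraint, so 5 is the minimum.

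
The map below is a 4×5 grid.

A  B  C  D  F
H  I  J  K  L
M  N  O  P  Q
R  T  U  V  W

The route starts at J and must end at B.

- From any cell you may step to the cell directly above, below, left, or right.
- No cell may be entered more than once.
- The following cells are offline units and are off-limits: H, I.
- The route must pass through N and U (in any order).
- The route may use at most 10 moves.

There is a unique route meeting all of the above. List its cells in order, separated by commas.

The 10-move cap with required stops at N, U leaves no slack for detours.
Route from J: down to O, left to N, down to T, 2× right (reaching V), 3× up (reaching D), 2× left (reaching B) — 10 moves in all.
Check: all required cells visited; 10 ≤ 10 moves.

J, O, N, T, U, V, P, K, D, C, B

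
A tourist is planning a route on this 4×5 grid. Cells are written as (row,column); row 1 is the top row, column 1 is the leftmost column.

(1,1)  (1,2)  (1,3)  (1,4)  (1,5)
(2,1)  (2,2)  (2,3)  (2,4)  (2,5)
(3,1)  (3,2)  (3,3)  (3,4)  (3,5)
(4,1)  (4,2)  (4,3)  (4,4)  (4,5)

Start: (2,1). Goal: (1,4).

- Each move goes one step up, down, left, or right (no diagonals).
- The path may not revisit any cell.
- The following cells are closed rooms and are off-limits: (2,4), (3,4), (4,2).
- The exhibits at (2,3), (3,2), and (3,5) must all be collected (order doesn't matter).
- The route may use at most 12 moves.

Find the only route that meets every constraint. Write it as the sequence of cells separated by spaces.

The budget equals the shortest possible length, so every move has to be on a shortest route through the required cells.
Route from (2,1): down to (3,1), right to (3,2), up to (2,2), right to (2,3), 2× down (reaching (4,3)), 2× right (reaching (4,5)), 3× up (reaching (1,5)), left to (1,4) — 12 moves in all.
Check: all required cells visited; 12 ≤ 12 moves.

(2,1) (3,1) (3,2) (2,2) (2,3) (3,3) (4,3) (4,4) (4,5) (3,5) (2,5) (1,5) (1,4)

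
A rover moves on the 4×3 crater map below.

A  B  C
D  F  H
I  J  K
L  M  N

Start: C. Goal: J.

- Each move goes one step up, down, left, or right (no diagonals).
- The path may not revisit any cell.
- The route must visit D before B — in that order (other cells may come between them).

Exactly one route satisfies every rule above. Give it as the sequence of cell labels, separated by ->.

C -> H -> K -> N -> M -> L -> I -> D -> A -> B -> F -> J

The waypoints must appear in the order D, B, with no cell reused.
Route from C: down 3 to N, left 2 to L, up 3 to A, right 1 to B, down 2 to J — 11 moves in all.
Check: order respected (D at step 7, B at step 9).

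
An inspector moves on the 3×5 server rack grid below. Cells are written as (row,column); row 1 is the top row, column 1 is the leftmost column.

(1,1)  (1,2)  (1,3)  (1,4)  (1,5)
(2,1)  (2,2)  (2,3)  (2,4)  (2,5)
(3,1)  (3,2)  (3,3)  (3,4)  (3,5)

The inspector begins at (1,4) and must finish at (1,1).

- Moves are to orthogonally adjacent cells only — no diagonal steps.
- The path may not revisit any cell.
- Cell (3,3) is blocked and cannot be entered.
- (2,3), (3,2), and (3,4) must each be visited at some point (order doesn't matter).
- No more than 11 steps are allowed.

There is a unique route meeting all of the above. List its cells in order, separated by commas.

The budget equals the shortest possible length, so every move has to be on a shortest route through the required cells.
Route from (1,4): right 1 to (1,5), down 2 to (3,5), left 1 to (3,4), up 1 to (2,4), left 2 to (2,2), down 1 to (3,2), left 1 to (3,1), up 2 to (1,1) — 11 moves in all.
Check: all required cells visited; 11 ≤ 11 moves.

(1,4), (1,5), (2,5), (3,5), (3,4), (2,4), (2,3), (2,2), (3,2), (3,1), (2,1), (1,1)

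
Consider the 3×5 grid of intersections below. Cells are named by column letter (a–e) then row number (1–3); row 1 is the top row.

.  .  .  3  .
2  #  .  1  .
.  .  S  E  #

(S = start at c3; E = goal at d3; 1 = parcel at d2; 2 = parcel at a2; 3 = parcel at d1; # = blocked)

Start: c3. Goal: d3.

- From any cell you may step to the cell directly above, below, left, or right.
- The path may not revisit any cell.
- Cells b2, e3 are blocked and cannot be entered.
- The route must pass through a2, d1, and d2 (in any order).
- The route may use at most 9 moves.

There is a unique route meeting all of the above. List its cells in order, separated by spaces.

c3 b3 a3 a2 a1 b1 c1 d1 d2 d3

Any route must reach a2, d1, and d2 and still end at d3 within 9 moves, so the order of the required stops is forced.
Route from c3: 2× left (reaching a3), 2× up (reaching a1), 3× right (reaching d1), 2× down (reaching d3) — 9 moves in all.
Check: all required cells visited; 9 ≤ 9 moves.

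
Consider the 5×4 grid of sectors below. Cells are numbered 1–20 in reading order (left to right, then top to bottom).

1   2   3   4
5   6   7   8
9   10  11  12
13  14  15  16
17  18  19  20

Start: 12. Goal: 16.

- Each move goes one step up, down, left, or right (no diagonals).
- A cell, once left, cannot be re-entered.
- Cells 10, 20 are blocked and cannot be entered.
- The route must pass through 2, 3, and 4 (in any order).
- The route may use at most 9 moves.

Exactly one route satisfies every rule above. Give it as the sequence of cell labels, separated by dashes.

The 9-move cap with required stops at 2, 3, 4 leaves no slack for detours.
Route from 12: 2× up (reaching 4), 2× left (reaching 2), down to 6, right to 7, 2× down (reaching 15), right to 16 — 9 moves in all.
Check: all required cells visited; 9 ≤ 9 moves.

12 - 8 - 4 - 3 - 2 - 6 - 7 - 11 - 15 - 16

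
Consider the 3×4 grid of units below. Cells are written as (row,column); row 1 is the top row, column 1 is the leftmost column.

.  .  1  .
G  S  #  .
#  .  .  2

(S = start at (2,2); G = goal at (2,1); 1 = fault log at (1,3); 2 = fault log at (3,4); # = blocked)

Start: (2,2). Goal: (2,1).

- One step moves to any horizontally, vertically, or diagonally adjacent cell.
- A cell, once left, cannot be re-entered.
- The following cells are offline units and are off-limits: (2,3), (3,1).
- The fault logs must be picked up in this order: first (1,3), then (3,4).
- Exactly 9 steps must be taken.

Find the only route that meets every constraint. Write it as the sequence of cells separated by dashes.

(2,2) - (1,1) - (1,2) - (1,3) - (1,4) - (2,4) - (3,4) - (3,3) - (3,2) - (2,1)

The waypoints must appear in the order (1,3), (3,4), with no cell reused.
Route from (2,2): up-left to (1,1), 3× right (reaching (1,4)), 2× down (reaching (3,4)), 2× left (reaching (3,2)), up-left to (2,1) — 9 moves in all.
Check: order respected (1 at step 3, 2 at step 6); 9 moves as required.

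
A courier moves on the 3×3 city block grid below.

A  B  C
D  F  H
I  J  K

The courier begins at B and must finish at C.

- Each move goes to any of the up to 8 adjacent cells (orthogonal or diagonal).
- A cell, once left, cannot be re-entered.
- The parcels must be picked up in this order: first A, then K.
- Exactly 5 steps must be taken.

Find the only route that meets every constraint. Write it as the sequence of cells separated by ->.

B -> A -> F -> K -> H -> C

The waypoints must appear in the order A, K, with no cell reused.
Route from B: left to A, 2× down-right (reaching K), 2× up (reaching C) — 5 moves in all.
Check: order respected (A at step 1, K at step 3); 5 moves as required.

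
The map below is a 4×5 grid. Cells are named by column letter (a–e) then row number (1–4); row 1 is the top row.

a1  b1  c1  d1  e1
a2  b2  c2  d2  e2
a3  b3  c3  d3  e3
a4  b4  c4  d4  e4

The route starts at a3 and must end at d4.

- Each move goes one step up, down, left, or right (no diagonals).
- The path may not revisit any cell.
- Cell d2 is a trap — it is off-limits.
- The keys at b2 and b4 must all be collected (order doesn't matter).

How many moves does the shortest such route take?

Any route passes through b2 and b4 in some order between a3 and d4. Summing Manhattan distances along each leg and taking the cheapest ordering (a3 → b2 → b4 → d4) gives a lower bound of 2 + 2 + 2 = 6 moves.
A route of 6 moves achieves this: a3 → a2 → b2 → b3 → b4 → c4 → d4.
Since 6 matches the lower bound, it is optimal.

6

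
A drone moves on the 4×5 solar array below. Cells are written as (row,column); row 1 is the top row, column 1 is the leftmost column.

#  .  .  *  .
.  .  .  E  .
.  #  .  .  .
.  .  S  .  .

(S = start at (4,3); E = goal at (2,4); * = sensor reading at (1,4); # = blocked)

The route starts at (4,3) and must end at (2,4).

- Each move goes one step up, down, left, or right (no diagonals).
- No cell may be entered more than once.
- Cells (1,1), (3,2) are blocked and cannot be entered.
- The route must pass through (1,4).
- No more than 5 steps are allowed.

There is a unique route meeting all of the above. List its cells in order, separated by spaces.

The 5-move cap with required stops at (1,4) leaves no slack for detours.
Route from (4,3): 3× up (reaching (1,3)), right to (1,4), down to (2,4) — 5 moves in all.
Check: all required cells visited; 5 ≤ 5 moves.

(4,3) (3,3) (2,3) (1,3) (1,4) (2,4)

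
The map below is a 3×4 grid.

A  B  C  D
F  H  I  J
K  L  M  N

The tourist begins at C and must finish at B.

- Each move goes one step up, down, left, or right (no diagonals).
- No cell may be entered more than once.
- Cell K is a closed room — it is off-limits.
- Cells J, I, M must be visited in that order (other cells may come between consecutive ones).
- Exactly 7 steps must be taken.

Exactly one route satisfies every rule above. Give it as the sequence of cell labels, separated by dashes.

The waypoints must appear in the order J, I, M, with no cell reused.
Route from C: right 1 to D, down 1 to J, left 1 to I, down 1 to M, left 1 to L, up 2 to B — 7 moves in all.
Check: order respected (J at step 2, I at step 3, M at step 4); 7 moves as required.

C - D - J - I - M - L - H - B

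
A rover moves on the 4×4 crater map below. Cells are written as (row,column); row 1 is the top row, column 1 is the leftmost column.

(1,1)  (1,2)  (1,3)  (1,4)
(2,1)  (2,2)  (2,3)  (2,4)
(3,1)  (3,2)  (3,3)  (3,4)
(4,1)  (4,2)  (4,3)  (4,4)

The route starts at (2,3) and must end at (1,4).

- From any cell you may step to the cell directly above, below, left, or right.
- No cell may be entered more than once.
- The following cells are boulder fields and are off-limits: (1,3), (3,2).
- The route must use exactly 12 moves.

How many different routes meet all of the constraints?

Need simple routes of exactly 12 moves from (2,3) to (1,4) (Manhattan distance 2, so 5 moves are spent on a detour and 5 undoing it).
Enumerating: (2,3) (2,2) (1,2) (1,1) (2,1) (3,1) (4,1) (4,2) (4,3) (3,3) (3,4) (2,4) (1,4) | (2,3) (2,2) (1,2) (1,1) (2,1) (3,1) (4,1) (4,2) (4,3) (4,4) (3,4) (2,4) (1,4).
That gives 2 routes.

2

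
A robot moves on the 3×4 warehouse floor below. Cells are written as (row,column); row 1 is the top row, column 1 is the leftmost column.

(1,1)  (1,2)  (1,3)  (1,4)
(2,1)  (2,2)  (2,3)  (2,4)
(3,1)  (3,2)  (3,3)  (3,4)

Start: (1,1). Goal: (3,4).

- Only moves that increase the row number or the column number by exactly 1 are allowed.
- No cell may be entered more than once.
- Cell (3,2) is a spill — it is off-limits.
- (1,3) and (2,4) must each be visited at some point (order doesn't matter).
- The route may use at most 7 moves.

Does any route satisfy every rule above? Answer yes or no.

yes

One route that works: (1,1) → (1,2) → (1,3) → (2,3) → (2,4) → (3,4).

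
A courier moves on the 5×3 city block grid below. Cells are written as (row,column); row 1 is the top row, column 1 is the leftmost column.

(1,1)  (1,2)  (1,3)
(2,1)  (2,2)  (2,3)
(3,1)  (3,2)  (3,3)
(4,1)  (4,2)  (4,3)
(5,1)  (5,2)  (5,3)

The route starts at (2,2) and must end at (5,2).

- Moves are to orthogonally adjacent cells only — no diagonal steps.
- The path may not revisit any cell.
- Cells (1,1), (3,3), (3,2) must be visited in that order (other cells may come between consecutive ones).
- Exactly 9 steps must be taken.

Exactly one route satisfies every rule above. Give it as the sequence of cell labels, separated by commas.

(2,2), (2,1), (1,1), (1,2), (1,3), (2,3), (3,3), (3,2), (4,2), (5,2)

The waypoints must appear in the order (1,1), (3,3), (3,2), with no cell reused.
Route from (2,2): left to (2,1), up to (1,1), 2× right (reaching (1,3)), 2× down (reaching (3,3)), left to (3,2), 2× down (reaching (5,2)) — 9 moves in all.
Check: order respected ((1,1) at step 2, (3,3) at step 6, (3,2) at step 7); 9 moves as required.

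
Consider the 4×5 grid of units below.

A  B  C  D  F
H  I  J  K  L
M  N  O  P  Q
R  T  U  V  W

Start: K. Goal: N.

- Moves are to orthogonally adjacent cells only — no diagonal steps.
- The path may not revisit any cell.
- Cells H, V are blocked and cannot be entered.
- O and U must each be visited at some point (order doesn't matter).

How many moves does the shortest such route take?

5

Any route passes through O and U in some order between K and N. Summing Manhattan distances along each leg and taking the cheapest ordering (K → U → O → N) gives a lower bound of 3 + 1 + 1 = 5 moves.
A route of 5 moves achieves this: K → P → O → U → T → N.
Since 5 matches the lower bound, it is optimal.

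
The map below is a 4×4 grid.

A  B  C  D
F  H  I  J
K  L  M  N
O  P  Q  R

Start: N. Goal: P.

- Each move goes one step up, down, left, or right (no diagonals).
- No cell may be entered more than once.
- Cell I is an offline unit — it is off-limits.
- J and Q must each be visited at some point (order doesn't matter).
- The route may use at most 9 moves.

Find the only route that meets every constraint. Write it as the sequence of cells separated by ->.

The budget equals the shortest possible length, so every move has to be on a shortest route through the required cells.
Route from N: up 2 to D, left 2 to B, down 2 to L, right 1 to M, down 1 to Q, left 1 to P — 9 moves in all.
Check: all required cells visited; 9 ≤ 9 moves.

N -> J -> D -> C -> B -> H -> L -> M -> Q -> P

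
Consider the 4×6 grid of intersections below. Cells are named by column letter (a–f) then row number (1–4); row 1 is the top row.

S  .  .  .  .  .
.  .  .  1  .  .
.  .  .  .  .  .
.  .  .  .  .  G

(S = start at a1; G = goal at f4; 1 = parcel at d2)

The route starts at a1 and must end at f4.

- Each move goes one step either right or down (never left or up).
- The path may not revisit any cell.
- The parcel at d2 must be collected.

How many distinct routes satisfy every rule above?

A right/down-only route from a1 to f4 makes exactly 3 down-moves and 5 right-moves in some order.
With no other constraints that would be C(8,3) = 56 routes.
Split at d2 and multiply the segment counts: a1→d2: 4; d2→f4: 6; product = 24.
That gives 24 routes.

24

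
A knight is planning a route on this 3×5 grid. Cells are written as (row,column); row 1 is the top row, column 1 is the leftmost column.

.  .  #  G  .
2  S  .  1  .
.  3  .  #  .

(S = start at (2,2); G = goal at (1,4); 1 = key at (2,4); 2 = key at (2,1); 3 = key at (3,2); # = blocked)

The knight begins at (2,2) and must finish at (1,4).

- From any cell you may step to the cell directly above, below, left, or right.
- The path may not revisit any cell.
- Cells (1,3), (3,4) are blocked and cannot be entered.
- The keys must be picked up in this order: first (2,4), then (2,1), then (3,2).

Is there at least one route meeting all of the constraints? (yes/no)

Ignoring the required order, 4 revisit-free routes from (2,2) to (1,4) pass through all of (2,4), (2,1), and (3,2); the waypoint orders that occur are (2,1) → (3,2) → (2,4) (4) — never (2,4) → (2,1) → (3,2).

no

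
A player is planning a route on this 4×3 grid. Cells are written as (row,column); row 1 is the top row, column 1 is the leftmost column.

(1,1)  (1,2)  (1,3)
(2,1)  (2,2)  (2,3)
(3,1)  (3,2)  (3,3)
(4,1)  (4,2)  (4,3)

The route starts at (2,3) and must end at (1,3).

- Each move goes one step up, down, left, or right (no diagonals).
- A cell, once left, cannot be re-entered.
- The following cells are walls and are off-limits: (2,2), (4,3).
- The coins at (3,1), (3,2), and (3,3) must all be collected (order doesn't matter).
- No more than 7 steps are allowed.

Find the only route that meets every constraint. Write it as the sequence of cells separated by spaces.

The budget equals the shortest possible length, so every move has to be on a shortest route through the required cells.
Route from (2,3): down 1 to (3,3), left 2 to (3,1), up 2 to (1,1), right 2 to (1,3) — 7 moves in all.
Check: all required cells visited; 7 ≤ 7 moves.

(2,3) (3,3) (3,2) (3,1) (2,1) (1,1) (1,2) (1,3)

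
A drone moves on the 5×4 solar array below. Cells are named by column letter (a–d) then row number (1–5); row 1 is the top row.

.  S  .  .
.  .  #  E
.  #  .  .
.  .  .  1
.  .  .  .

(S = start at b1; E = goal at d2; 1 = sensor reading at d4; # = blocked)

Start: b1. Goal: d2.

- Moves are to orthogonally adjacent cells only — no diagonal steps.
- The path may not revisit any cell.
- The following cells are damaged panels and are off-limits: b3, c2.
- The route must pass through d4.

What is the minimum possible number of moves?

9

Any route passes through d4 somewhere between b1 and d2. Summing Manhattan distances along the two legs (b1 → d4 → d2) gives a lower bound of 5 + 2 = 7 moves.
The shortest route satisfying every rule uses 9 moves: b1 → b2 → a2 → a3 → a4 → b4 → c4 → d4 → d3 → d2.
The no-revisit rule (legs can't share cells) pushes the minimum above the 7-move bound; an exhaustive check rules out every length from 7 to 8, leaving 9 as the minimum.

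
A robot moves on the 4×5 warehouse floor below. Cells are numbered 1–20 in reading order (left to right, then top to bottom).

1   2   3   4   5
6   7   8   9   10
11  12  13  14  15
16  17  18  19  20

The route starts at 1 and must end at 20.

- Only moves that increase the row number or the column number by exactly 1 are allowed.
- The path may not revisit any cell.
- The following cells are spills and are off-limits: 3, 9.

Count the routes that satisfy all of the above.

A right/down-only route from 1 to 20 makes exactly 3 down-moves and 4 right-moves in some order.
With no other constraints that would be C(7,3) = 35 routes.
Subtract routes through each blocked cell (inclusion–exclusion for overlaps): − through 3: 10 − through 9: 12 + through 3&9: 6 → 19.
That gives 19 routes.

19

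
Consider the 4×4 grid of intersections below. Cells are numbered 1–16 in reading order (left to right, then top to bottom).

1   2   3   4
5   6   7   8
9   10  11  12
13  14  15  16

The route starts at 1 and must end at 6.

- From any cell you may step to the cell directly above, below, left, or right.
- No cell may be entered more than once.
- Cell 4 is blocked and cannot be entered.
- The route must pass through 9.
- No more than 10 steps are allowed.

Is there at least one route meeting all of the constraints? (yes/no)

One route that works: 1 → 5 → 9 → 10 → 6.

yes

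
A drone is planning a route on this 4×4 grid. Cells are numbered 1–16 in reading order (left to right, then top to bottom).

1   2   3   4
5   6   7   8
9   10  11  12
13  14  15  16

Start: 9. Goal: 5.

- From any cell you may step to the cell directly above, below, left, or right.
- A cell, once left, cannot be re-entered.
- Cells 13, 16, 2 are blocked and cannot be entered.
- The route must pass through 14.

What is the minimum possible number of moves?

Any route passes through 14 somewhere between 9 and 5. Summing Manhattan distances along the two legs (9 → 14 → 5) gives a lower bound of 2 + 3 = 5 moves.
The shortest route satisfying every rule uses 7 moves: 9 → 10 → 14 → 15 → 11 → 7 → 6 → 5.
The no-revisit rule (legs can't share cells) pushes the minimum above the 5-move bound; an exhaustive check rules out every length from 5 to 6, leaving 7 as the minimum.

7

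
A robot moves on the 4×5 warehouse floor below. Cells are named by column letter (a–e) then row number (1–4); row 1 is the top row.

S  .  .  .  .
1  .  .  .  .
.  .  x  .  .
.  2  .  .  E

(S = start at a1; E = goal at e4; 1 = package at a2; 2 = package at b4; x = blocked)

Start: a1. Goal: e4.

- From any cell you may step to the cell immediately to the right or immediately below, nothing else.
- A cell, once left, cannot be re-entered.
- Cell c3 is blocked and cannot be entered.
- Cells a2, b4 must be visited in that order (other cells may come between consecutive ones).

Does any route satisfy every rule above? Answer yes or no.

One route that works: a1 → a2 → a3 → a4 → b4 → c4 → d4 → e4.

yes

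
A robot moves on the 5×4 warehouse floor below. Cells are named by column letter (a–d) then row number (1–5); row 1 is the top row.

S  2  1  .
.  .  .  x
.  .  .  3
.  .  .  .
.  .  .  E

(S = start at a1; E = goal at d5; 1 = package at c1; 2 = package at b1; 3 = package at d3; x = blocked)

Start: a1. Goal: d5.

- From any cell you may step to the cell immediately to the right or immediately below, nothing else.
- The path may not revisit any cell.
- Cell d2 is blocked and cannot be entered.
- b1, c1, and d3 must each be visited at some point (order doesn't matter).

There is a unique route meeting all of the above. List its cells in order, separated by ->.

Moves only go right or down, so the column and row indices never decrease.
Route from a1: 2× right (reaching c1), 2× down (reaching c3), right to d3, 2× down (reaching d5) — 7 moves in all.
Check: all required cells visited.

a1 -> b1 -> c1 -> c2 -> c3 -> d3 -> d4 -> d5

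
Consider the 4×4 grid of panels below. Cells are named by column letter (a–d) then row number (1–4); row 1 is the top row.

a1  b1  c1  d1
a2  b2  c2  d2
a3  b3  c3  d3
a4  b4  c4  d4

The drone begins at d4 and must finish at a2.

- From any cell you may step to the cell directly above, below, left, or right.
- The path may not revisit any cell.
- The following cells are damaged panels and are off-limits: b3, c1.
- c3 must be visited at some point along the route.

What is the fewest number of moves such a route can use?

Any route passes through c3 somewhere between d4 and a2. Summing Manhattan distances along the two legs (d4 → c3 → a2) gives a lower bound of 2 + 3 = 5 moves.
A route of 5 moves achieves this: d4 → d3 → c3 → c2 → b2 → a2.
Since 5 matches the lower bound, it is optimal.

5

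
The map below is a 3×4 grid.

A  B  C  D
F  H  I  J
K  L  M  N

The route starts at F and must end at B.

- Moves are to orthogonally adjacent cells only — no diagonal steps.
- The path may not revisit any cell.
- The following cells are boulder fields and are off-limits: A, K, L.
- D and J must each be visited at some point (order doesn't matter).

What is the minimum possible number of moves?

Any route passes through D and J in some order between F and B. Summing Manhattan distances along each leg and taking the cheapest ordering (F → J → D → B) gives a lower bound of 3 + 1 + 2 = 6 moves.
A route of 6 moves achieves this: F → H → I → J → D → C → B.
Since 6 matches the lower bound, it is optimal.

6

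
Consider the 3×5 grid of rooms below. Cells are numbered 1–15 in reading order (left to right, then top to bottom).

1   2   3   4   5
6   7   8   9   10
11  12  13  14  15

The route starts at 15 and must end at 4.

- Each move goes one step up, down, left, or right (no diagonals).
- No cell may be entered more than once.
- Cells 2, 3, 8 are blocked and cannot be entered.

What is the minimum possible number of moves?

The Manhattan distance from 15 to 4 is |3−1| + |5−4| = 3, so at least 3 moves are needed.
A route of 3 moves achieves this: 15 → 10 → 5 → 4.
Since 3 matches the lower bound, it is optimal.

3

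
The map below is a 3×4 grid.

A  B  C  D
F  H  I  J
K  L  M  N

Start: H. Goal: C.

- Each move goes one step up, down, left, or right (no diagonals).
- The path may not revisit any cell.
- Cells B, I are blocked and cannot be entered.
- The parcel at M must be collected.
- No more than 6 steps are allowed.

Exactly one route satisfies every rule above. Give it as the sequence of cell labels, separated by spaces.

H L M N J D C

The budget equals the shortest possible length, so every move has to be on a shortest route through the required cells.
Route from H: down to L, 2× right (reaching N), 2× up (reaching D), left to C — 6 moves in all.
Check: all required cells visited; 6 ≤ 6 moves.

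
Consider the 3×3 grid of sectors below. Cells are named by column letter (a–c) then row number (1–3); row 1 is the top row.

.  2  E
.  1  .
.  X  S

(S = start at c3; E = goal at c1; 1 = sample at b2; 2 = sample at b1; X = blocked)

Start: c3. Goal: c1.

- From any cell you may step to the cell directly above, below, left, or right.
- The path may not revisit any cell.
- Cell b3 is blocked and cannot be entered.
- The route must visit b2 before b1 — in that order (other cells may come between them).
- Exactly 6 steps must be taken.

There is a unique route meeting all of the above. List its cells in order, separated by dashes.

The waypoints must appear in the order b2, b1, with no cell reused.
Route from c3: up 1 to c2, left 2 to a2, up 1 to a1, right 2 to c1 — 6 moves in all.
Check: order respected (1 at step 2, 2 at step 5); 6 moves as required.

c3 - c2 - b2 - a2 - a1 - b1 - c1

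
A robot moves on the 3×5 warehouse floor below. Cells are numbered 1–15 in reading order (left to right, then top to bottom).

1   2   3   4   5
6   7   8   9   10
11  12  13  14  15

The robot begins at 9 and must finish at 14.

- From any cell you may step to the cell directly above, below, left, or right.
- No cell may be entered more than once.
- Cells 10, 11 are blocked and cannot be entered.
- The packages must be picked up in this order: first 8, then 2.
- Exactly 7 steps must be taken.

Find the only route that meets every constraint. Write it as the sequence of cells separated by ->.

9 -> 8 -> 3 -> 2 -> 7 -> 12 -> 13 -> 14

The waypoints must appear in the order 8, 2, with no cell reused.
Route from 9: left to 8, up to 3, left to 2, 2× down (reaching 12), 2× right (reaching 14) — 7 moves in all.
Check: order respected (8 at step 1, 2 at step 3); 7 moves as required.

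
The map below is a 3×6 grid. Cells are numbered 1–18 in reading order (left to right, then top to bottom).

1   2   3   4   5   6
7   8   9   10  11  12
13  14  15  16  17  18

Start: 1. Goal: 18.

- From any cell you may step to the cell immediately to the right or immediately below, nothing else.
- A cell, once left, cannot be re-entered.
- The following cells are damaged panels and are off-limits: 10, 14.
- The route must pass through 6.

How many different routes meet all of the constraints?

1

A right/down-only route from 1 to 18 makes exactly 2 down-moves and 5 right-moves in some order.
With no other constraints that would be C(7,2) = 21 routes.
Split at 6 and multiply the segment counts (each segment already excludes blocked cells): 1→6: 1; 6→18: 1; product = 1.
That gives 1 route.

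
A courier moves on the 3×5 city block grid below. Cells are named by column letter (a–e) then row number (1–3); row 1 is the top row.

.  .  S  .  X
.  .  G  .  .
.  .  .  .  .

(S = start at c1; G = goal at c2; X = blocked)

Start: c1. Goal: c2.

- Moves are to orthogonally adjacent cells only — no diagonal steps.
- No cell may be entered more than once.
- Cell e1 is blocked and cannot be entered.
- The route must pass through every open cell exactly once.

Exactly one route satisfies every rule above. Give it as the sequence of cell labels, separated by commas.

c1, d1, d2, e2, e3, d3, c3, b3, a3, a2, a1, b1, b2, c2

Need to visit all 14 open cells exactly once, starting at c1 and ending at c2.
Route from c1: right 1 to d1, down 1 to d2, right 1 to e2, down 1 to e3, left 4 to a3, up 2 to a1, right 1 to b1, down 1 to b2, right 1 to c2 — 13 moves in all.
Check: all 14 open cells covered.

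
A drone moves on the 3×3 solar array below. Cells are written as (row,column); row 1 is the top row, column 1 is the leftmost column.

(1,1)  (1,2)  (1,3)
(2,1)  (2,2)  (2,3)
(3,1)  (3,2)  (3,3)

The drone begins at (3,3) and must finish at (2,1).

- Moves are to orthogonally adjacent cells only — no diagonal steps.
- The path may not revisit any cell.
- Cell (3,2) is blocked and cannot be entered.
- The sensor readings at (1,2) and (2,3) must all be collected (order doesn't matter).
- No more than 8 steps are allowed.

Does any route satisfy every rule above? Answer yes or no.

yes

One route that works: (3,3) → (2,3) → (1,3) → (1,2) → (2,2) → (2,1).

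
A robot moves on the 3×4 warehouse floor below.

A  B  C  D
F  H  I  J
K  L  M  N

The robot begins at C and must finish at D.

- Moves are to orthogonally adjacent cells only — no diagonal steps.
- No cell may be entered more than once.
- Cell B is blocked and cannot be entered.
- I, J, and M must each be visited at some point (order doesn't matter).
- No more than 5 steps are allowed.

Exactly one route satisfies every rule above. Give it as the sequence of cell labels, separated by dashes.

C - I - M - N - J - D

Any route must reach I, J, and M and still end at D within 5 moves, so the order of the required stops is forced.
Route from C: down 2 to M, right 1 to N, up 2 to D — 5 moves in all.
Check: all required cells visited; 5 ≤ 5 moves.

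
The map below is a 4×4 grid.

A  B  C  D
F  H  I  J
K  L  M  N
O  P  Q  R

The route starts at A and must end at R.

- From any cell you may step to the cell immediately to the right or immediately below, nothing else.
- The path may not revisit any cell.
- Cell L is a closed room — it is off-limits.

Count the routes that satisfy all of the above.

11

A right/down-only route from A to R makes exactly 3 down-moves and 3 right-moves in some order.
With no other constraints that would be C(6,3) = 20 routes.
Subtract routes through each blocked cell (inclusion–exclusion for overlaps): − through L: 9 → 11.
That gives 11 routes.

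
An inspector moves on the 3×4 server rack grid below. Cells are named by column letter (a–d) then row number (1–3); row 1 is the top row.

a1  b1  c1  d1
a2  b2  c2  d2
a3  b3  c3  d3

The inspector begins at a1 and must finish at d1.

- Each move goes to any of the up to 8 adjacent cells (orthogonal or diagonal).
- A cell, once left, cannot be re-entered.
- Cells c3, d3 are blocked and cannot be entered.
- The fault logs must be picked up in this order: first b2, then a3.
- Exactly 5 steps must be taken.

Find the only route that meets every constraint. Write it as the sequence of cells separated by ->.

The waypoints must appear in the order b2, a3, with no cell reused.
Route from a1: down-right 1 to b2, down-left 1 to a3, right 1 to b3, up-right 2 to d1 — 5 moves in all.
Check: order respected (b2 at step 1, a3 at step 2); 5 moves as required.

a1 -> b2 -> a3 -> b3 -> c2 -> d1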